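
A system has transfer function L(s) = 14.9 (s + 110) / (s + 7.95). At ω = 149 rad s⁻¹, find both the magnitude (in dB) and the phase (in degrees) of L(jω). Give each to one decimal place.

|j149 + 110| = √(149² + 110²) = 185.2
|j149 + 7.95| = √(149² + 7.95²) = 149.2
|L(j149)| = 14.9 × 185.2 / 149.2 = 18.494
20 log₁₀(18.494) = 25.34 dB
∠(j149 + 110) = arctan(149/110) = 53.56°
∠(j149 + 7.95) = arctan(149/7.95) = 86.95°
∠L(j149) = 53.56° − 86.95° = -33.38°

|L| = 25.3 dB, ∠L = -33.4°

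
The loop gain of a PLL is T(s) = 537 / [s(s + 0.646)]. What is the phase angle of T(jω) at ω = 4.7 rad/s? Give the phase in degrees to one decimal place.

-172.2°

∠(j4.7 + 0.646) = arctan(4.7/0.646) = 82.17°
∠(j4.7) = 90.00°
∠T(j4.7) = − (82.17° + 90.00°) = -172.17°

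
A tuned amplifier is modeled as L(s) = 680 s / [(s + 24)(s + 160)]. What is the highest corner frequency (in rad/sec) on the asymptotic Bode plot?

Break frequencies occur at each pole and zero magnitude: 24 rad/sec, 160 rad/sec.
The highest is 160 rad/sec.

160 rad/sec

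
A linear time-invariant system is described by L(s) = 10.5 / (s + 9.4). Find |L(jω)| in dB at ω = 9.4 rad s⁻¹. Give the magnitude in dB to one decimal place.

-2.0 dB

|j9.4 + 9.4| = √(9.4² + 9.4²) = 13.29
|L(j9.4)| = 10.5 / 13.29 = 0.78985
20 log₁₀(0.78985) = -2.05 dB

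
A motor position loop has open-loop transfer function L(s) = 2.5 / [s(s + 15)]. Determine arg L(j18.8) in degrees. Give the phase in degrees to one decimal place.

-141.4°

∠(j18.8 + 15) = arctan(18.8/15) = 51.41°
∠(j18.8) = 90.00°
∠L(j18.8) = − (51.41° + 90.00°) = -141.41°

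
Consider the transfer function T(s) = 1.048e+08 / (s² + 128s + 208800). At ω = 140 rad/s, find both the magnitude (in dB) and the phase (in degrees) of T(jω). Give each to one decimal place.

|(j140)² + 128(j140) + 208800| = |1.892e+05 + j17920| = 1.9e+05
|T(j140)| = 1.048e+08 / 1.9e+05 = 551.44
20 log₁₀(551.44) = 54.83 dB
∠[(j140)² + 128(j140) + 208800] = ∠[1.892e+05 + j17920] = 5.41°
∠T(j140) = −5.41° = -5.41°

|T| = 54.8 dB, ∠T = -5.4°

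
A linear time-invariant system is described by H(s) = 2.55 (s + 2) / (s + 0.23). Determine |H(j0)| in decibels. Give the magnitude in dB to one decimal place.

26.9 dB

H(0) = 2.55 × 2 / 0.23 = 22.174
20 log₁₀(22.174) = 26.92 dB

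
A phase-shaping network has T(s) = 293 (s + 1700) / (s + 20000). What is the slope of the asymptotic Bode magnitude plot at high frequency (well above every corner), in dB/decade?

0 dB/decade

With 1 zero and 1 pole, the high-frequency asymptotic slope is 20 × (1 − 1) = 0 dB/decade.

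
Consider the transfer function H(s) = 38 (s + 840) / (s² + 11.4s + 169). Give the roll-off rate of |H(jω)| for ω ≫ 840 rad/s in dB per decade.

With 1 zero and 2 poles, the high-frequency asymptotic slope is 20 × (1 − 2) = -20 dB/decade.

-20 dB/decade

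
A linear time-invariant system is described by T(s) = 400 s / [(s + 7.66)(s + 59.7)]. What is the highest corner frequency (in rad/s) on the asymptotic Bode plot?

59.7 rad/s

Break frequencies occur at each pole and zero magnitude: 7.66 rad/s, 59.7 rad/s.
The highest is 59.7 rad/s.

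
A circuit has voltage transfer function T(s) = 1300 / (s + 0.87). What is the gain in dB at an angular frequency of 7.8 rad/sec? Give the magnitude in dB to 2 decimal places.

|j7.8 + 0.87| = √(7.8² + 0.87²) = 7.848
|T(j7.8)| = 1300 / 7.848 = 165.64
20 log₁₀(165.64) = 44.383 dB

44.38 dB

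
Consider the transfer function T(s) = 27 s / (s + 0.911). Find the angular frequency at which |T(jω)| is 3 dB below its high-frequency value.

0.911 rad/s

For a single-pole high-pass, the −3 dB point is at the pole: ω = 0.911 rad/s.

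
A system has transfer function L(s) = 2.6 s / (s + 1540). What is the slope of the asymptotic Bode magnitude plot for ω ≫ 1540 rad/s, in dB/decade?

0 dB/decade

With 1 zero and 1 pole, the high-frequency asymptotic slope is 20 × (1 − 1) = 0 dB/decade.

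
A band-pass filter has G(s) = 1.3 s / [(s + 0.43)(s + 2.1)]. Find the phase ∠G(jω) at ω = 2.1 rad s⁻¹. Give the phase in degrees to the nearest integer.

-33°

∠(j2.1) = 90.00°
∠(j2.1 + 0.43) = arctan(2.1/0.43) = 78.43°
∠(j2.1 + 2.1) = arctan(2.1/2.1) = 45.00°
∠G(j2.1) = 90.00° − (78.43° + 45.00°) = -33.43°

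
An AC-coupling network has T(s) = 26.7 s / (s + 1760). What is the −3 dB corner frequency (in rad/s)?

For a single-pole high-pass, the −3 dB point is at the pole: ω = 1760 rad/s.

1760 rad/s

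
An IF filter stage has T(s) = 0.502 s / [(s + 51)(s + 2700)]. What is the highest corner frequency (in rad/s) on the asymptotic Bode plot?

2700 rad/s

Break frequencies occur at each pole and zero magnitude: 51 rad/s, 2700 rad/s.
The highest is 2700 rad/s.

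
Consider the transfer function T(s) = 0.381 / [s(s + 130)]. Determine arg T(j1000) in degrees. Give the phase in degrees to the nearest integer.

-173°

∠(j1000 + 130) = arctan(1000/130) = 82.59°
∠(j1000) = 90.00°
∠T(j1000) = − (82.59° + 90.00°) = -172.59°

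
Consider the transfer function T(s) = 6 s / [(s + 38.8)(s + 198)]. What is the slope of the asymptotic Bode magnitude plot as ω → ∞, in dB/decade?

-20 dB/decade

With 1 zero and 2 poles, the high-frequency asymptotic slope is 20 × (1 − 2) = -20 dB/decade.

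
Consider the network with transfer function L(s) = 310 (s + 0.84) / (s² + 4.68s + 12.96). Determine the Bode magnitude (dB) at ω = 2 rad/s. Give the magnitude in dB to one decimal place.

|j2 + 0.84| = √(2² + 0.84²) = 2.169
|(j2)² + 4.68(j2) + 12.96| = |8.96 + j9.36| = 12.96
|L(j2)| = 310 × 2.169 / 12.96 = 51.899
20 log₁₀(51.899) = 34.30 dB

34.3 dB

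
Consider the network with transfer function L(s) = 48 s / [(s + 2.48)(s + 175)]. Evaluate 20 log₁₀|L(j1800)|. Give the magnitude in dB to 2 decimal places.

|j1800| = 1800
|j1800 + 2.48| = √(1800² + 2.48²) = 1800
|j1800 + 175| = √(1800² + 175²) = 1808
|L(j1800)| = 48 × 1800 / (1800 × 1808) = 0.026541
20 log₁₀(0.026541) = -31.521 dB

-31.52 dB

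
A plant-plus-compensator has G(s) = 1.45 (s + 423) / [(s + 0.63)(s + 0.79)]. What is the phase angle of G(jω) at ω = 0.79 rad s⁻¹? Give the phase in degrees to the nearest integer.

∠(j0.79 + 423) = arctan(0.79/423) = 0.11°
∠(j0.79 + 0.63) = arctan(0.79/0.63) = 51.43°
∠(j0.79 + 0.79) = arctan(0.79/0.79) = 45.00°
∠G(j0.79) = 0.11° − (51.43° + 45.00°) = -96.32°

-96°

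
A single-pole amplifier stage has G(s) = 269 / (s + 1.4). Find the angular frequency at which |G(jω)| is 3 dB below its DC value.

1.4 rad/s

For a single-pole low-pass, the −3 dB point is at the pole: ω = 1.4 rad/s.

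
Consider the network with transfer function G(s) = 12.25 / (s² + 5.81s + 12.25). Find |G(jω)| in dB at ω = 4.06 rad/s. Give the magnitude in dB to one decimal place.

|(j4.06)² + 5.81(j4.06) + 12.25| = |-4.2336 + j23.589| = 23.97
|G(j4.06)| = 12.25 / 23.97 = 0.51115
20 log₁₀(0.51115) = -5.83 dB

-5.8 dB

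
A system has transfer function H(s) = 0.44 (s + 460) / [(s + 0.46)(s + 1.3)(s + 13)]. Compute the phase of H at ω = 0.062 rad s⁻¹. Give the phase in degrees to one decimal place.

∠(j0.062 + 460) = arctan(0.062/460) = 0.01°
∠(j0.062 + 0.46) = arctan(0.062/0.46) = 7.68°
∠(j0.062 + 1.3) = arctan(0.062/1.3) = 2.73°
∠(j0.062 + 13) = arctan(0.062/13) = 0.27°
∠H(j0.062) = 0.01° − (7.68° + 2.73° + 0.27°) = -10.67°

-10.7 deg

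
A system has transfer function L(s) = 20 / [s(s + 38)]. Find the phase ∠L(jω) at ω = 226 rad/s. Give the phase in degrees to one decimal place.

∠(j226 + 38) = arctan(226/38) = 80.46°
∠(j226) = 90.00°
∠L(j226) = − (80.46° + 90.00°) = -170.46°

-170.5 deg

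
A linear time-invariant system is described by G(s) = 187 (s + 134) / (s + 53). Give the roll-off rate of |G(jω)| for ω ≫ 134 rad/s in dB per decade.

With 1 zero and 1 pole, the high-frequency asymptotic slope is 20 × (1 − 1) = 0 dB/decade.

0 dB/decade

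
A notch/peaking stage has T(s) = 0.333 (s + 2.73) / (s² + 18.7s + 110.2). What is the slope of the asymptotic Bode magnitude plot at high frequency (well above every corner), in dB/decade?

-20 dB/decade

With 1 zero and 2 poles, the high-frequency asymptotic slope is 20 × (1 − 2) = -20 dB/decade.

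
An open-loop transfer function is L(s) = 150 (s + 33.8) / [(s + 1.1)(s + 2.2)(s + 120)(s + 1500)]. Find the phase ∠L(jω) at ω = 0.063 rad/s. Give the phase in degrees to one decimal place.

-4.8°

∠(j0.063 + 33.8) = arctan(0.063/33.8) = 0.11°
∠(j0.063 + 1.1) = arctan(0.063/1.1) = 3.28°
∠(j0.063 + 2.2) = arctan(0.063/2.2) = 1.64°
∠(j0.063 + 120) = arctan(0.063/120) = 0.03°
∠(j0.063 + 1500) = arctan(0.063/1500) = 0.00°
∠L(j0.063) = 0.11° − (3.28° + 1.64° + 0.03° + 0.00°) = -4.84°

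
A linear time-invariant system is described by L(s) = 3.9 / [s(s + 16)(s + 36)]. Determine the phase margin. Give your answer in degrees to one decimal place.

Gain crossover: |L(jω)| = 1 at ω ≈ 0.00677 rad/sec.
∠L(j0.00677) = −90° − arctan(0.00677/16) − arctan(0.00677/36) ≈ -90.04°
PM = 180° + (-90.04°) = 89.96°

90.0°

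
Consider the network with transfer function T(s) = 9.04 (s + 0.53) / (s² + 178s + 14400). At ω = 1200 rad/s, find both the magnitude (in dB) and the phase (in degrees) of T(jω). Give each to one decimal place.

|j1200 + 0.53| = √(1200² + 0.53²) = 1200
|(j1200)² + 178(j1200) + 14400| = |-1.4256e+06 + j2.136e+05| = 1.442e+06
|T(j1200)| = 9.04 × 1200 / 1.442e+06 = 0.0075254
20 log₁₀(0.0075254) = -42.47 dB
∠(j1200 + 0.53) = arctan(1200/0.53) = 89.97°
∠[(j1200)² + 178(j1200) + 14400] = ∠[-1.4256e+06 + j2.136e+05] = 171.48°
∠T(j1200) = 89.97° − 171.48° = -81.50°

|T| = -42.5 dB, ∠T = -81.5°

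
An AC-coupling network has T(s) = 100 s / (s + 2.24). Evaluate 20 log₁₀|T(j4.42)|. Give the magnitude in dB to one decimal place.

|j4.42| = 4.42
|j4.42 + 2.24| = √(4.42² + 2.24²) = 4.955
|T(j4.42)| = 100 × 4.42 / 4.955 = 89.199
20 log₁₀(89.199) = 39.01 dB

39.0 dB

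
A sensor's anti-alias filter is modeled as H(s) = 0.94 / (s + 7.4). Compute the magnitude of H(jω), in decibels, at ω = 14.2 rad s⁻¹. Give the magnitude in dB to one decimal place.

-24.6 dB

|j14.2 + 7.4| = √(14.2² + 7.4²) = 16.01
|H(j14.2)| = 0.94 / 16.01 = 0.058704
20 log₁₀(0.058704) = -24.63 dB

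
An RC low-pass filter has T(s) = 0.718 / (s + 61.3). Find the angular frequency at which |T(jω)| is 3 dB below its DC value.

For a single-pole low-pass, the −3 dB point is at the pole: ω = 61.3 rad s⁻¹.

61.3 rad s⁻¹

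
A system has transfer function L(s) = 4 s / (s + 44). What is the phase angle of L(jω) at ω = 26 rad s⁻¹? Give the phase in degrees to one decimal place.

∠(j26) = 90.00°
∠(j26 + 44) = arctan(26/44) = 30.58°
∠L(j26) = 90.00° − 30.58° = 59.42°

59.4°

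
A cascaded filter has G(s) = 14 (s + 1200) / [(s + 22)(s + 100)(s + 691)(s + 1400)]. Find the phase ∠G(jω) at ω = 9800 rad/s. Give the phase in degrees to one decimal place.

∠(j9800 + 1200) = arctan(9800/1200) = 83.02°
∠(j9800 + 22) = arctan(9800/22) = 89.87°
∠(j9800 + 100) = arctan(9800/100) = 89.42°
∠(j9800 + 691) = arctan(9800/691) = 85.97°
∠(j9800 + 1400) = arctan(9800/1400) = 81.87°
∠G(j9800) = 83.02° − (89.87° + 89.42° + 85.97° + 81.87°) = -264.10°

-264.1°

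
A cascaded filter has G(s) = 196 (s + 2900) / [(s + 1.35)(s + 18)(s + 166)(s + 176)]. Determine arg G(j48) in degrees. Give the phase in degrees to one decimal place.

∠(j48 + 2900) = arctan(48/2900) = 0.95°
∠(j48 + 1.35) = arctan(48/1.35) = 88.39°
∠(j48 + 18) = arctan(48/18) = 69.44°
∠(j48 + 166) = arctan(48/166) = 16.13°
∠(j48 + 176) = arctan(48/176) = 15.26°
∠G(j48) = 0.95° − (88.39° + 69.44° + 16.13° + 15.26°) = -188.27°

-188.3°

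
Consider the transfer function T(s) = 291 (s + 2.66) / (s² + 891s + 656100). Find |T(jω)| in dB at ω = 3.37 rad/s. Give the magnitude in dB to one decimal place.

-54.4 dB

|j3.37 + 2.66| = √(3.37² + 2.66²) = 4.293
|(j3.37)² + 891(j3.37) + 656100| = |6.5609e+05 + j3002.7| = 6.561e+05
|T(j3.37)| = 291 × 4.293 / 6.561e+05 = 0.0019042
20 log₁₀(0.0019042) = -54.41 dB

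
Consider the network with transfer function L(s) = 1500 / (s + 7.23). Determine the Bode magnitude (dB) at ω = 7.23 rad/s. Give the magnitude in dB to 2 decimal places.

|j7.23 + 7.23| = √(7.23² + 7.23²) = 10.22
|L(j7.23)| = 1500 / 10.22 = 146.7
20 log₁₀(146.7) = 43.329 dB

43.33 dB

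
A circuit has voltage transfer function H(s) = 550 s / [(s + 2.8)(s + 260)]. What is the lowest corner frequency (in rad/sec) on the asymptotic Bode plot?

Break frequencies occur at each pole and zero magnitude: 2.8 rad/sec, 260 rad/sec.
The lowest is 2.8 rad/sec.

2.8 rad/sec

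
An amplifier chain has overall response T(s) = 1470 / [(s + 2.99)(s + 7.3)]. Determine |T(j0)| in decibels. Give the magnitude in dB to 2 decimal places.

T(0) = 1470 / (2.99 × 7.3) = 67.348
20 log₁₀(67.348) = 36.566 dB

36.57 dB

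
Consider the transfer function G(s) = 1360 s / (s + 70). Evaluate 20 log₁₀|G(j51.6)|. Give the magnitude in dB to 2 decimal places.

58.14 dB

|j51.6| = 51.6
|j51.6 + 70| = √(51.6² + 70²) = 86.96
|G(j51.6)| = 1360 × 51.6 / 86.96 = 806.96
20 log₁₀(806.96) = 58.137 dB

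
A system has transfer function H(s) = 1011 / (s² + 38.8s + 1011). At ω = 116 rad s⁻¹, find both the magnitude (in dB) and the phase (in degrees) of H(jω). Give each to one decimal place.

|H| = -22.3 dB, ∠H = -160.1°

|(j116)² + 38.8(j116) + 1011| = |-12445 + j4500.8| = 1.323e+04
|H(j116)| = 1011 / 1.323e+04 = 0.076395
20 log₁₀(0.076395) = -22.34 dB
∠[(j116)² + 38.8(j116) + 1011] = ∠[-12445 + j4500.8] = 160.12°
∠H(j116) = −160.12° = -160.12°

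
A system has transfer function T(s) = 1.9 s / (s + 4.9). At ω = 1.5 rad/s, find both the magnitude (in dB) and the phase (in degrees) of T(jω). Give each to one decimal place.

|j1.5| = 1.5
|j1.5 + 4.9| = √(1.5² + 4.9²) = 5.124
|T(j1.5)| = 1.9 × 1.5 / 5.124 = 0.55616
20 log₁₀(0.55616) = -5.10 dB
∠(j1.5) = 90.00°
∠(j1.5 + 4.9) = arctan(1.5/4.9) = 17.02°
∠T(j1.5) = 90.00° − 17.02° = 72.98°

|T| = -5.1 dB, ∠T = 73.0°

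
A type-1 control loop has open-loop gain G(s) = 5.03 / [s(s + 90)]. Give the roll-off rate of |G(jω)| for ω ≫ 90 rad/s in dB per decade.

With 0 zeros and 2 poles, the high-frequency asymptotic slope is 20 × (0 − 2) = -40 dB/decade.

-40 dB/decade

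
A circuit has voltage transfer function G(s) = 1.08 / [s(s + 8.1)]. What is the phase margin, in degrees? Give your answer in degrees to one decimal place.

89.1°

Gain crossover: |G(jω)| = 1 at ω ≈ 0.133 rad/s.
∠G(j0.133) = −90° − arctan(0.133/8.1) ≈ -90.94°
PM = 180° + (-90.94°) = 89.06°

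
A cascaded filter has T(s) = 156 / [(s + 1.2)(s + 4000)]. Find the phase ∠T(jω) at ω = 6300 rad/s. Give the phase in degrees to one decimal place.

-147.6°

∠(j6300 + 1.2) = arctan(6300/1.2) = 89.99°
∠(j6300 + 4000) = arctan(6300/4000) = 57.59°
∠T(j6300) = − (89.99° + 57.59°) = -147.58°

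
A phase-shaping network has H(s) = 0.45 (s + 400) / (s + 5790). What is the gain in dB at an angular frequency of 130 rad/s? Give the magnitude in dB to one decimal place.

-29.7 dB

|j130 + 400| = √(130² + 400²) = 420.6
|j130 + 5790| = √(130² + 5790²) = 5791
|H(j130)| = 0.45 × 420.6 / 5791 = 0.03268
20 log₁₀(0.03268) = -29.71 dB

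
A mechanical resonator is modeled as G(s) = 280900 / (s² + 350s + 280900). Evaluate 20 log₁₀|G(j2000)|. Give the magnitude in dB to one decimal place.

-22.6 dB

|(j2000)² + 350(j2000) + 280900| = |-3.7191e+06 + j7e+05| = 3.784e+06
|G(j2000)| = 280900 / 3.784e+06 = 0.074226
20 log₁₀(0.074226) = -22.59 dB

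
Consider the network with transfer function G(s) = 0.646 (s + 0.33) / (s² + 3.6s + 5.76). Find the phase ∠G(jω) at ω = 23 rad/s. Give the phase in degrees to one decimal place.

-81.8°

∠(j23 + 0.33) = arctan(23/0.33) = 89.18°
∠[(j23)² + 3.6(j23) + 5.76] = ∠[-523.24 + j82.8] = 171.01°
∠G(j23) = 89.18° − 171.01° = -81.83°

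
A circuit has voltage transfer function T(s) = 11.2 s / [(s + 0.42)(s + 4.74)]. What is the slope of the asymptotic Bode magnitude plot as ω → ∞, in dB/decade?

-20 dB/decade

With 1 zero and 2 poles, the high-frequency asymptotic slope is 20 × (1 − 2) = -20 dB/decade.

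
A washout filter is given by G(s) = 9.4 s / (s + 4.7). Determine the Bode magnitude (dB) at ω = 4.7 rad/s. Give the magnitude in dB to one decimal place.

16.5 dB

|j4.7| = 4.7
|j4.7 + 4.7| = √(4.7² + 4.7²) = 6.647
|G(j4.7)| = 9.4 × 4.7 / 6.647 = 6.6468
20 log₁₀(6.6468) = 16.45 dB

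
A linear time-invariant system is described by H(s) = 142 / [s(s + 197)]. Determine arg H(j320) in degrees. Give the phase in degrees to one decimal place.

-148.4°

∠(j320 + 197) = arctan(320/197) = 58.38°
∠(j320) = 90.00°
∠H(j320) = − (58.38° + 90.00°) = -148.38°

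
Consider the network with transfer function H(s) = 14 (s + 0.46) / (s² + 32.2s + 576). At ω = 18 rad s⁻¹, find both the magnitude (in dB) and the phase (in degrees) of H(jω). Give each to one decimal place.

|H| = -8.0 dB, ∠H = 22.0°

|j18 + 0.46| = √(18² + 0.46²) = 18.01
|(j18)² + 32.2(j18) + 576| = |252 + j579.6| = 632
|H(j18)| = 14 × 18.01 / 632 = 0.39886
20 log₁₀(0.39886) = -7.98 dB
∠(j18 + 0.46) = arctan(18/0.46) = 88.54°
∠[(j18)² + 32.2(j18) + 576] = ∠[252 + j579.6] = 66.50°
∠H(j18) = 88.54° − 66.50° = 22.03°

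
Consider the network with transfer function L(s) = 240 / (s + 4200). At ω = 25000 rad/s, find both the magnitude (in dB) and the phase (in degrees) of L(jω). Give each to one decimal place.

|L| = -40.5 dB, ∠L = -80.5°

|j25000 + 4200| = √(25000² + 4200²) = 2.535e+04
|L(j25000)| = 240 / 2.535e+04 = 0.0094673
20 log₁₀(0.0094673) = -40.48 dB
∠(j25000 + 4200) = arctan(25000/4200) = 80.46°
∠L(j25000) = −80.46° = -80.46°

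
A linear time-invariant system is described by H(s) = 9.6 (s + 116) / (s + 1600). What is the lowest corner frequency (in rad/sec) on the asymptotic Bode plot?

116 rad/sec

Break frequencies occur at each pole and zero magnitude: 116 rad/sec, 1600 rad/sec.
The lowest is 116 rad/sec.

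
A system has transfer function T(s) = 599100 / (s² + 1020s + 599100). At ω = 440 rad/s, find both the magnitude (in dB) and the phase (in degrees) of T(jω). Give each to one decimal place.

|(j440)² + 1020(j440) + 599100| = |4.055e+05 + j4.488e+05| = 6.049e+05
|T(j440)| = 599100 / 6.049e+05 = 0.99048
20 log₁₀(0.99048) = -0.08 dB
∠[(j440)² + 1020(j440) + 599100] = ∠[4.055e+05 + j4.488e+05] = 47.90°
∠T(j440) = −47.90° = -47.90°

|T| = -0.1 dB, ∠T = -47.9°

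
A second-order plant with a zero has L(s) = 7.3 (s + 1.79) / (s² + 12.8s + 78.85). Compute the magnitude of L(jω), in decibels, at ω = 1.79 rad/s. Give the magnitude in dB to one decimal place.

-12.6 dB

|j1.79 + 1.79| = √(1.79² + 1.79²) = 2.531
|(j1.79)² + 12.8(j1.79) + 78.85| = |75.646 + j22.912| = 79.04
|L(j1.79)| = 7.3 × 2.531 / 79.04 = 0.2338
20 log₁₀(0.2338) = -12.62 dB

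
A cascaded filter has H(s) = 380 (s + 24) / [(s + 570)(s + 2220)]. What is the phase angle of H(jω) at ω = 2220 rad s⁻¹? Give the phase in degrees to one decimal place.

∠(j2220 + 24) = arctan(2220/24) = 89.38°
∠(j2220 + 570) = arctan(2220/570) = 75.60°
∠(j2220 + 2220) = arctan(2220/2220) = 45.00°
∠H(j2220) = 89.38° − (75.60° + 45.00°) = -31.22°

-31.2 deg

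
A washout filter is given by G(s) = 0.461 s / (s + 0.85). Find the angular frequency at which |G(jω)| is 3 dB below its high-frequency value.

For a single-pole high-pass, the −3 dB point is at the pole: ω = 0.85 rad s⁻¹.

0.85 rad s⁻¹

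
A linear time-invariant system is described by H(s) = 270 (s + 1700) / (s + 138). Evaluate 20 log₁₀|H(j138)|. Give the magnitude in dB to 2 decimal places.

67.46 dB

|j138 + 1700| = √(138² + 1700²) = 1706
|j138 + 138| = √(138² + 138²) = 195.2
|H(j138)| = 270 × 1706 / 195.2 = 2359.6
20 log₁₀(2359.6) = 67.457 dB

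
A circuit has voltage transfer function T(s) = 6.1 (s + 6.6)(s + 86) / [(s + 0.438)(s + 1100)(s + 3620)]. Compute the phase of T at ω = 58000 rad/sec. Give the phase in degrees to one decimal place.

-85.4°

∠(j58000 + 6.6) = arctan(58000/6.6) = 89.99°
∠(j58000 + 86) = arctan(58000/86) = 89.92°
∠(j58000 + 0.438) = arctan(58000/0.438) = 90.00°
∠(j58000 + 1100) = arctan(58000/1100) = 88.91°
∠(j58000 + 3620) = arctan(58000/3620) = 86.43°
∠T(j58000) = 89.99° + 89.92° − (90.00° + 88.91° + 86.43°) = -85.43°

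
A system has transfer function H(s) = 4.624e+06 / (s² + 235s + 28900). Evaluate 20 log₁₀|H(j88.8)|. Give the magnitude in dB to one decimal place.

43.9 dB

|(j88.8)² + 235(j88.8) + 28900| = |21015 + j20868| = 2.962e+04
|H(j88.8)| = 4.624e+06 / 2.962e+04 = 156.13
20 log₁₀(156.13) = 43.87 dB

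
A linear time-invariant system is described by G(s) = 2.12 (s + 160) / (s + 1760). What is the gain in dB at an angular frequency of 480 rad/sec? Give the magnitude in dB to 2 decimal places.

-4.61 dB

|j480 + 160| = √(480² + 160²) = 506
|j480 + 1760| = √(480² + 1760²) = 1824
|G(j480)| = 2.12 × 506 / 1824 = 0.58798
20 log₁₀(0.58798) = -4.613 dB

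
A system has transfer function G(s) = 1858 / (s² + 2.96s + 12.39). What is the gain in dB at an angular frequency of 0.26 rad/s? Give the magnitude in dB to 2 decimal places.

|(j0.26)² + 2.96(j0.26) + 12.39| = |12.322 + j0.7696| = 12.35
|G(j0.26)| = 1858 / 12.35 = 150.49
20 log₁₀(150.49) = 43.550 dB

43.55 dB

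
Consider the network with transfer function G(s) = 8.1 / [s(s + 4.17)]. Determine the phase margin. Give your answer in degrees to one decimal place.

Gain crossover: |G(jω)| = 1 at ω ≈ 1.79 rad/s.
∠G(j1.79) = −90° − arctan(1.79/4.17) ≈ -113.18°
PM = 180° + (-113.18°) = 66.82°

66.8°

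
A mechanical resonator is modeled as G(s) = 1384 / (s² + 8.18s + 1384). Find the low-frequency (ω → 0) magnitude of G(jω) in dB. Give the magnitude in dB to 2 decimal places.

0.00 dB

G(0) = 1384 / 1384 = 1
20 log₁₀(1) = 0.000 dB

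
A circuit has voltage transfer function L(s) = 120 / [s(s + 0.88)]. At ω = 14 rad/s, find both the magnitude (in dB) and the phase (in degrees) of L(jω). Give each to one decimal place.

|L| = -4.3 dB, ∠L = -176.4°

|j14 + 0.88| = √(14² + 0.88²) = 14.03
|j14| = 14
|L(j14)| = 120 / (14.03 × 14) = 0.61104
20 log₁₀(0.61104) = -4.28 dB
∠(j14 + 0.88) = arctan(14/0.88) = 86.40°
∠(j14) = 90.00°
∠L(j14) = − (86.40° + 90.00°) = -176.40°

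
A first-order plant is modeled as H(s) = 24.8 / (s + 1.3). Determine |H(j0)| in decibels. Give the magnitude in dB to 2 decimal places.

H(0) = 24.8 / 1.3 = 19.077
20 log₁₀(19.077) = 25.610 dB

25.61 dB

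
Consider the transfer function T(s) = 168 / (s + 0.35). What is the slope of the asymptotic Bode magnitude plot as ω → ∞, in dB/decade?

-20 dB/decade

With 0 zeros and 1 pole, the high-frequency asymptotic slope is 20 × (0 − 1) = -20 dB/decade.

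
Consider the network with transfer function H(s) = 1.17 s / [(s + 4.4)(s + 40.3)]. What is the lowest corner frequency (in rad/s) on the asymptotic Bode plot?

4.4 rad/s

Break frequencies occur at each pole and zero magnitude: 4.4 rad/s, 40.3 rad/s.
The lowest is 4.4 rad/s.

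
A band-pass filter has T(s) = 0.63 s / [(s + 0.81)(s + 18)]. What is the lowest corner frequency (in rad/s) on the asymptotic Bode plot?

Break frequencies occur at each pole and zero magnitude: 0.81 rad/s, 18 rad/s.
The lowest is 0.81 rad/s.

0.81 rad/s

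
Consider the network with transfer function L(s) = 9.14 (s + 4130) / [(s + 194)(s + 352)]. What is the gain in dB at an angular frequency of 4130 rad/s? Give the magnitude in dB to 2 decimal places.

-50.13 dB

|j4130 + 4130| = √(4130² + 4130²) = 5841
|j4130 + 194| = √(4130² + 194²) = 4135
|j4130 + 352| = √(4130² + 352²) = 4145
|L(j4130)| = 9.14 × 5841 / (4135 × 4145) = 0.003115
20 log₁₀(0.003115) = -50.131 dB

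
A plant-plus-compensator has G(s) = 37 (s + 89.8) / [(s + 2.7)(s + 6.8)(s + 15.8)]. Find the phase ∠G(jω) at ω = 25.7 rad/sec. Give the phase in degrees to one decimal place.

-201.6°

∠(j25.7 + 89.8) = arctan(25.7/89.8) = 15.97°
∠(j25.7 + 2.7) = arctan(25.7/2.7) = 84.00°
∠(j25.7 + 6.8) = arctan(25.7/6.8) = 75.18°
∠(j25.7 + 15.8) = arctan(25.7/15.8) = 58.42°
∠G(j25.7) = 15.97° − (84.00° + 75.18° + 58.42°) = -201.63°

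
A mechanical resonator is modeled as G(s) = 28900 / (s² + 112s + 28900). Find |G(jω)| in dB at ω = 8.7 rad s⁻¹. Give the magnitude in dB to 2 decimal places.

0.02 dB

|(j8.7)² + 112(j8.7) + 28900| = |28824 + j974.4| = 2.884e+04
|G(j8.7)| = 28900 / 2.884e+04 = 1.0021
20 log₁₀(1.0021) = 0.018 dB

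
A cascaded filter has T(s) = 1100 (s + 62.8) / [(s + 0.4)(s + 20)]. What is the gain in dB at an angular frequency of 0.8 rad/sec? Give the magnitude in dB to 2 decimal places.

71.73 dB

|j0.8 + 62.8| = √(0.8² + 62.8²) = 62.81
|j0.8 + 0.4| = √(0.8² + 0.4²) = 0.8944
|j0.8 + 20| = √(0.8² + 20²) = 20.02
|T(j0.8)| = 1100 × 62.81 / (0.8944 × 20.02) = 3858.9
20 log₁₀(3858.9) = 71.729 dB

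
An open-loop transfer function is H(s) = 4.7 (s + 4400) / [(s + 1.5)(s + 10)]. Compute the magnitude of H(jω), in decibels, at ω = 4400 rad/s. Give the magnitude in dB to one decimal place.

|j4400 + 4400| = √(4400² + 4400²) = 6223
|j4400 + 1.5| = √(4400² + 1.5²) = 4400
|j4400 + 10| = √(4400² + 10²) = 4400
|H(j4400)| = 4.7 × 6223 / (4400 × 4400) = 0.0015106
20 log₁₀(0.0015106) = -56.42 dB

-56.4 dB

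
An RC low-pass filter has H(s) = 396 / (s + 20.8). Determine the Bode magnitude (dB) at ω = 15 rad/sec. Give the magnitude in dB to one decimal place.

|j15 + 20.8| = √(15² + 20.8²) = 25.64
|H(j15)| = 396 / 25.64 = 15.442
20 log₁₀(15.442) = 23.77 dB

23.8 dB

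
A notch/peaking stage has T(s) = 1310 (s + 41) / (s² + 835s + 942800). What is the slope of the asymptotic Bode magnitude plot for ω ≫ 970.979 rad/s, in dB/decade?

With 1 zero and 2 poles, the high-frequency asymptotic slope is 20 × (1 − 2) = -20 dB/decade.

-20 dB/decade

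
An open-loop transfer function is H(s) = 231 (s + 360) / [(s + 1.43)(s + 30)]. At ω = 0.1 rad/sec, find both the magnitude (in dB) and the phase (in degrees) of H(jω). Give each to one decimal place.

|j0.1 + 360| = √(0.1² + 360²) = 360
|j0.1 + 1.43| = √(0.1² + 1.43²) = 1.433
|j0.1 + 30| = √(0.1² + 30²) = 30
|H(j0.1)| = 231 × 360 / (1.433 × 30) = 1933.7
20 log₁₀(1933.7) = 65.73 dB
∠(j0.1 + 360) = arctan(0.1/360) = 0.02°
∠(j0.1 + 1.43) = arctan(0.1/1.43) = 4.00°
∠(j0.1 + 30) = arctan(0.1/30) = 0.19°
∠H(j0.1) = 0.02° − (4.00° + 0.19°) = -4.18°

|H| = 65.7 dB, ∠H = -4.2°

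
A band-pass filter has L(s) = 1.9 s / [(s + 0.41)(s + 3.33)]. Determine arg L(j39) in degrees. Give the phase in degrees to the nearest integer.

-85 deg

∠(j39) = 90.00°
∠(j39 + 0.41) = arctan(39/0.41) = 89.40°
∠(j39 + 3.33) = arctan(39/3.33) = 85.12°
∠L(j39) = 90.00° − (89.40° + 85.12°) = -84.52°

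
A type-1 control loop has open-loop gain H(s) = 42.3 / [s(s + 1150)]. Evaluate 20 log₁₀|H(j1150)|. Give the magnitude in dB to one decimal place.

-92.9 dB

|j1150 + 1150| = √(1150² + 1150²) = 1626
|j1150| = 1150
|H(j1150)| = 42.3 / (1626 × 1150) = 2.2617e-05
20 log₁₀(2.2617e-05) = -92.91 dB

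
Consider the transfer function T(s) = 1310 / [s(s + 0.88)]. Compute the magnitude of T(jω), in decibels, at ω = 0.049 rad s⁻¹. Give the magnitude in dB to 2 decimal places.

|j0.049 + 0.88| = √(0.049² + 0.88²) = 0.8814
|j0.049| = 0.049
|T(j0.049)| = 1310 / (0.8814 × 0.049) = 30333
20 log₁₀(30333) = 89.638 dB

89.64 dB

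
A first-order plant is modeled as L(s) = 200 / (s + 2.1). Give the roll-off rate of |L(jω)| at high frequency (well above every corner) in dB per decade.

-20 dB/decade

With 0 zeros and 1 pole, the high-frequency asymptotic slope is 20 × (0 − 1) = -20 dB/decade.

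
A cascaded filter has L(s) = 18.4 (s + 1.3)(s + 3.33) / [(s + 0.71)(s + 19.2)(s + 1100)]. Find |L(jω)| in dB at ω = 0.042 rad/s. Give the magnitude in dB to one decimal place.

|j0.042 + 1.3| = √(0.042² + 1.3²) = 1.301
|j0.042 + 3.33| = √(0.042² + 3.33²) = 3.33
|j0.042 + 0.71| = √(0.042² + 0.71²) = 0.7112
|j0.042 + 19.2| = √(0.042² + 19.2²) = 19.2
|j0.042 + 1100| = √(0.042² + 1100²) = 1100
|L(j0.042)| = 18.4 × 1.301 × 3.33 / (0.7112 × 19.2 × 1100) = 0.0053058
20 log₁₀(0.0053058) = -45.50 dB

-45.5 dB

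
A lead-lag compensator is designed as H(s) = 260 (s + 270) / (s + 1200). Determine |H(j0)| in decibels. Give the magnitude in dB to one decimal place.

35.3 dB

H(0) = 260 × 270 / 1200 = 58.5
20 log₁₀(58.5) = 35.34 dB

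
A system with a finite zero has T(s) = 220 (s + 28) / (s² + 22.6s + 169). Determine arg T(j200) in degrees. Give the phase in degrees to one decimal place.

-91.5°

∠(j200 + 28) = arctan(200/28) = 82.03°
∠[(j200)² + 22.6(j200) + 169] = ∠[-39831 + j4520] = 173.53°
∠T(j200) = 82.03° − 173.53° = -91.50°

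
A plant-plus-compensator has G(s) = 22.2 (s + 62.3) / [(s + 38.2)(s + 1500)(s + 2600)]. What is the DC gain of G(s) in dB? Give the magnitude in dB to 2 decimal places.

G(0) = 22.2 × 62.3 / (38.2 × 1500 × 2600) = 9.2835e-06
20 log₁₀(9.2835e-06) = -100.646 dB

-100.65 dB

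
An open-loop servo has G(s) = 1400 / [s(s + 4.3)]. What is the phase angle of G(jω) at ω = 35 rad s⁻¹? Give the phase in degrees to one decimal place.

∠(j35 + 4.3) = arctan(35/4.3) = 83.00°
∠(j35) = 90.00°
∠G(j35) = − (83.00° + 90.00°) = -173.00°

-173.0°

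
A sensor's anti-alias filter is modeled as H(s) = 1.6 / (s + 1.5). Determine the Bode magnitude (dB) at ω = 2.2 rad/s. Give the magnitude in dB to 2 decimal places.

-4.42 dB

|j2.2 + 1.5| = √(2.2² + 1.5²) = 2.663
|H(j2.2)| = 1.6 / 2.663 = 0.60089
20 log₁₀(0.60089) = -4.424 dB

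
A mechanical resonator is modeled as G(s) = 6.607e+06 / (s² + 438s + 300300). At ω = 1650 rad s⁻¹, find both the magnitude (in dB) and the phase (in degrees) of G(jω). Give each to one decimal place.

|G| = 8.3 dB, ∠G = -163.4 deg

|(j1650)² + 438(j1650) + 300300| = |-2.4222e+06 + j7.227e+05| = 2.528e+06
|G(j1650)| = 6.607e+06 / 2.528e+06 = 2.6138
20 log₁₀(2.6138) = 8.35 dB
∠[(j1650)² + 438(j1650) + 300300] = ∠[-2.4222e+06 + j7.227e+05] = 163.39°
∠G(j1650) = −163.39° = -163.39°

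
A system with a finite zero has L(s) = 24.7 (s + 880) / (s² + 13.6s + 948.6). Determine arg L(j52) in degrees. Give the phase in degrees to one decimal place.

∠(j52 + 880) = arctan(52/880) = 3.38°
∠[(j52)² + 13.6(j52) + 948.6] = ∠[-1755.4 + j707.2] = 158.06°
∠L(j52) = 3.38° − 158.06° = -154.68°

-154.7°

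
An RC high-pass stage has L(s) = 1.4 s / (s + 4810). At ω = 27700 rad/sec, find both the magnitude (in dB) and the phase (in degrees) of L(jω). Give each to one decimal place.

|j27700| = 2.77e+04
|j27700 + 4810| = √(27700² + 4810²) = 2.811e+04
|L(j27700)| = 1.4 × 2.77e+04 / 2.811e+04 = 1.3794
20 log₁₀(1.3794) = 2.79 dB
∠(j27700) = 90.00°
∠(j27700 + 4810) = arctan(27700/4810) = 80.15°
∠L(j27700) = 90.00° − 80.15° = 9.85°

|L| = 2.8 dB, ∠L = 9.9°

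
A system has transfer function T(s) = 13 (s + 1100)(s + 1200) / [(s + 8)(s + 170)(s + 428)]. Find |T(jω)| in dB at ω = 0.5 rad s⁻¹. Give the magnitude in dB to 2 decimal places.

|j0.5 + 1100| = √(0.5² + 1100²) = 1100
|j0.5 + 1200| = √(0.5² + 1200²) = 1200
|j0.5 + 8| = √(0.5² + 8²) = 8.016
|j0.5 + 170| = √(0.5² + 170²) = 170
|j0.5 + 428| = √(0.5² + 428²) = 428
|T(j0.5)| = 13 × 1100 × 1200 / (8.016 × 170 × 428) = 29.423
20 log₁₀(29.423) = 29.374 dB

29.37 dB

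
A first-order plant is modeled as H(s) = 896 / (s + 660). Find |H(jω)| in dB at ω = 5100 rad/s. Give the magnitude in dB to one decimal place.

|j5100 + 660| = √(5100² + 660²) = 5143
|H(j5100)| = 896 / 5143 = 0.17423
20 log₁₀(0.17423) = -15.18 dB

-15.2 dB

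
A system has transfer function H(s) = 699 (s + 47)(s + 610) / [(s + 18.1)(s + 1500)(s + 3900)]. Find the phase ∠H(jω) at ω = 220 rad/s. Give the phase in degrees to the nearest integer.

1°

∠(j220 + 47) = arctan(220/47) = 77.94°
∠(j220 + 610) = arctan(220/610) = 19.83°
∠(j220 + 18.1) = arctan(220/18.1) = 85.30°
∠(j220 + 1500) = arctan(220/1500) = 8.34°
∠(j220 + 3900) = arctan(220/3900) = 3.23°
∠H(j220) = 77.94° + 19.83° − (85.30° + 8.34° + 3.23°) = 0.90°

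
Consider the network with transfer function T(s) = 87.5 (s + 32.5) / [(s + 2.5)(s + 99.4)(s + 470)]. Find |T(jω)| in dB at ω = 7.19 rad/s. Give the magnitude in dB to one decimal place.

-41.8 dB

|j7.19 + 32.5| = √(7.19² + 32.5²) = 33.29
|j7.19 + 2.5| = √(7.19² + 2.5²) = 7.612
|j7.19 + 99.4| = √(7.19² + 99.4²) = 99.66
|j7.19 + 470| = √(7.19² + 470²) = 470.1
|T(j7.19)| = 87.5 × 33.29 / (7.612 × 99.66 × 470.1) = 0.0081675
20 log₁₀(0.0081675) = -41.76 dB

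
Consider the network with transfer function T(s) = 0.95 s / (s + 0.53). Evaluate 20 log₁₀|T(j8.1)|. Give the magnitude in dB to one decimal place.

-0.5 dB

|j8.1| = 8.1
|j8.1 + 0.53| = √(8.1² + 0.53²) = 8.117
|T(j8.1)| = 0.95 × 8.1 / 8.117 = 0.94797
20 log₁₀(0.94797) = -0.46 dB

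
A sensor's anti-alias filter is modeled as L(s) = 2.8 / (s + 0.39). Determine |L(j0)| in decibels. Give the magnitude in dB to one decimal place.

L(0) = 2.8 / 0.39 = 7.1795
20 log₁₀(7.1795) = 17.12 dB

17.1 dB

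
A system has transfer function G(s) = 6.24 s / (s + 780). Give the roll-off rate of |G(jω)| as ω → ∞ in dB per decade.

0 dB/decade

With 1 zero and 1 pole, the high-frequency asymptotic slope is 20 × (1 − 1) = 0 dB/decade.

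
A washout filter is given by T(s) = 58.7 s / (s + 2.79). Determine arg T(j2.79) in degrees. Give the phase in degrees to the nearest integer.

∠(j2.79) = 90.00°
∠(j2.79 + 2.79) = arctan(2.79/2.79) = 45.00°
∠T(j2.79) = 90.00° − 45.00° = 45.00°

45°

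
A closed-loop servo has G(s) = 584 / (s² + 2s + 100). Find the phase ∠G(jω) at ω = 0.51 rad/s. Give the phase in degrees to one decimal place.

∠[(j0.51)² + 2(j0.51) + 100] = ∠[99.74 + j1.02] = 0.59°
∠G(j0.51) = −0.59° = -0.59°

-0.6°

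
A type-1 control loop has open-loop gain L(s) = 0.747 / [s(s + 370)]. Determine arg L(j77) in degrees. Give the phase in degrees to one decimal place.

-101.8 deg

∠(j77 + 370) = arctan(77/370) = 11.76°
∠(j77) = 90.00°
∠L(j77) = − (11.76° + 90.00°) = -101.76°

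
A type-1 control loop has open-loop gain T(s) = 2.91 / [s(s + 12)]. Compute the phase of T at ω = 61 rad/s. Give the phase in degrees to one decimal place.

-168.9 deg

∠(j61 + 12) = arctan(61/12) = 78.87°
∠(j61) = 90.00°
∠T(j61) = − (78.87° + 90.00°) = -168.87°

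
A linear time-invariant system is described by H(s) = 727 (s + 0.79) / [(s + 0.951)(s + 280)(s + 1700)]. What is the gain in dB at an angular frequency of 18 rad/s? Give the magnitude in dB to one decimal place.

-56.3 dB

|j18 + 0.79| = √(18² + 0.79²) = 18.02
|j18 + 0.951| = √(18² + 0.951²) = 18.03
|j18 + 280| = √(18² + 280²) = 280.6
|j18 + 1700| = √(18² + 1700²) = 1700
|H(j18)| = 727 × 18.02 / (18.03 × 280.6 × 1700) = 0.0015234
20 log₁₀(0.0015234) = -56.34 dB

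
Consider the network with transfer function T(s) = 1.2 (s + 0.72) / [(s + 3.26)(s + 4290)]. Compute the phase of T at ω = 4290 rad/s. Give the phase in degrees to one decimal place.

-45.0°

∠(j4290 + 0.72) = arctan(4290/0.72) = 89.99°
∠(j4290 + 3.26) = arctan(4290/3.26) = 89.96°
∠(j4290 + 4290) = arctan(4290/4290) = 45.00°
∠T(j4290) = 89.99° − (89.96° + 45.00°) = -44.97°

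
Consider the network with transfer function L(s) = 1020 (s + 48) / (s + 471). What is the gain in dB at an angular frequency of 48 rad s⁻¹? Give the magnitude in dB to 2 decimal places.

|j48 + 48| = √(48² + 48²) = 67.88
|j48 + 471| = √(48² + 471²) = 473.4
|L(j48)| = 1020 × 67.88 / 473.4 = 146.25
20 log₁₀(146.25) = 43.302 dB

43.30 dB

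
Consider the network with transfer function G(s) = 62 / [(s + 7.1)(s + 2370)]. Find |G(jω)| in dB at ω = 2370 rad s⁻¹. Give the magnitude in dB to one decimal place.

-102.2 dB

|j2370 + 7.1| = √(2370² + 7.1²) = 2370
|j2370 + 2370| = √(2370² + 2370²) = 3352
|G(j2370)| = 62 / (2370 × 3352) = 7.8051e-06
20 log₁₀(7.8051e-06) = -102.15 dB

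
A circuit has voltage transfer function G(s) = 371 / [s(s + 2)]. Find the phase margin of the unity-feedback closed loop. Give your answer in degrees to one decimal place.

Gain crossover: |G(jω)| = 1 at ω ≈ 19.2 rad/sec.
∠G(j19.2) = −90° − arctan(19.2/2) ≈ -174.06°
PM = 180° + (-174.06°) = 5.94°

5.9°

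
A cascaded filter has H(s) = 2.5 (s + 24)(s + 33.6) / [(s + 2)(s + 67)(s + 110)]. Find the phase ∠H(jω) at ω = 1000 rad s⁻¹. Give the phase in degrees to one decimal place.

-83.1°

∠(j1000 + 24) = arctan(1000/24) = 88.63°
∠(j1000 + 33.6) = arctan(1000/33.6) = 88.08°
∠(j1000 + 2) = arctan(1000/2) = 89.89°
∠(j1000 + 67) = arctan(1000/67) = 86.17°
∠(j1000 + 110) = arctan(1000/110) = 83.72°
∠H(j1000) = 88.63° + 88.08° − (89.89° + 86.17° + 83.72°) = -83.07°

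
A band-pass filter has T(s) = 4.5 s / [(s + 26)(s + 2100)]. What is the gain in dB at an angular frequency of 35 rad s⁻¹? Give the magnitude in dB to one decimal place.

|j35| = 35
|j35 + 26| = √(35² + 26²) = 43.6
|j35 + 2100| = √(35² + 2100²) = 2100
|T(j35)| = 4.5 × 35 / (43.6 × 2100) = 0.0017199
20 log₁₀(0.0017199) = -55.29 dB

-55.3 dB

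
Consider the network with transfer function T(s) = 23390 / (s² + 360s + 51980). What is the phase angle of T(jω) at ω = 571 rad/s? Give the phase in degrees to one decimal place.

∠[(j571)² + 360(j571) + 51980] = ∠[-2.7406e+05 + j2.0556e+05] = 143.13°
∠T(j571) = −143.13° = -143.13°

-143.1°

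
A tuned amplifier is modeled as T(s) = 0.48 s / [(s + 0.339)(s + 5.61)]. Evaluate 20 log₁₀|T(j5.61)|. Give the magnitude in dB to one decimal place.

|j5.61| = 5.61
|j5.61 + 0.339| = √(5.61² + 0.339²) = 5.62
|j5.61 + 5.61| = √(5.61² + 5.61²) = 7.934
|T(j5.61)| = 0.48 × 5.61 / (5.62 × 7.934) = 0.060391
20 log₁₀(0.060391) = -24.38 dB

-24.4 dB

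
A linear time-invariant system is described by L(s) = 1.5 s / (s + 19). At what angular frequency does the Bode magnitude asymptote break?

The single real pole at s = −19 gives a corner at ω = 19 rad/sec.

19 rad/sec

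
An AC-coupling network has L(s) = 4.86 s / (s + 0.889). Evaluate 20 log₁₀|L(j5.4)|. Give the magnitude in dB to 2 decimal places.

|j5.4| = 5.4
|j5.4 + 0.889| = √(5.4² + 0.889²) = 5.473
|L(j5.4)| = 4.86 × 5.4 / 5.473 = 4.7954
20 log₁₀(4.7954) = 13.617 dB

13.62 dB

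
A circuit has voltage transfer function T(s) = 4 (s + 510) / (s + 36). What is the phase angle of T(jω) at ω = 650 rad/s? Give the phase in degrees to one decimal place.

-34.9°

∠(j650 + 510) = arctan(650/510) = 51.88°
∠(j650 + 36) = arctan(650/36) = 86.83°
∠T(j650) = 51.88° − 86.83° = -34.95°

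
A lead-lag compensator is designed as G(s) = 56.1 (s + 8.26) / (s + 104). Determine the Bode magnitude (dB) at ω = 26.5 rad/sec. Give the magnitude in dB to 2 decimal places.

|j26.5 + 8.26| = √(26.5² + 8.26²) = 27.76
|j26.5 + 104| = √(26.5² + 104²) = 107.3
|G(j26.5)| = 56.1 × 27.76 / 107.3 = 14.509
20 log₁₀(14.509) = 23.233 dB

23.23 dB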